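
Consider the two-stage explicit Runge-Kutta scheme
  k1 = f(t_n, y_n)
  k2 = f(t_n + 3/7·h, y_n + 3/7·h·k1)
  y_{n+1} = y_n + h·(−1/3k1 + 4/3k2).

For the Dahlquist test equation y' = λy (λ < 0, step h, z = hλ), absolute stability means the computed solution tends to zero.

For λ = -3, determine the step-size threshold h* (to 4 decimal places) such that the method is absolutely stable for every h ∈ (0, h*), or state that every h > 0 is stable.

(-1.7500,0); λ=-3 ⇒ h* = (7/4)/3 = 0.5833.

With y'=λy (z=hλ):
  k1=λy_n ⇒ h·k1=z·y_n;  k2=λ(1+3/7z)y_n ⇒ h·k2=z(1+3/7z)y_n
  y_{n+1}/y_n = 1 − 1/3z + 4/3z(1+3/7z) = 1 + z + 4/7z²
  Hence R(z) = 1 + z + 4/7z².

Solve |R(x)|<1 on ℝ⁻.
x=-1.55: |R|=0.8229
R=1: x+4/7x²=0 ⇒ x=−7/4=-1.7500; min R=1−1/(4·4/7)=0.5625>−1
Confirm numerically:
  x=-1.432: |R|=0.73979 <1
  x=-0.995: |R|=0.57073 <1
  x=-0.733: |R|=0.57402 <1
  x=-2.290: |R|=1.70663 >1
  x=-2.189: |R|=1.54913 >1
  x=-1.841: |R|=1.09573 >1
Stable set (-1.7500, 0).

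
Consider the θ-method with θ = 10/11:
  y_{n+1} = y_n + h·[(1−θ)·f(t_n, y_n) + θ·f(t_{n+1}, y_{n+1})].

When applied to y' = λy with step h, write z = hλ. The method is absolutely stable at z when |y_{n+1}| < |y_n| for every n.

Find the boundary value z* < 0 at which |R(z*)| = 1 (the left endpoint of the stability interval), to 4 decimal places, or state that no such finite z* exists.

interval (−∞, 0).

On y'=λy, z=hλ:
  y_{n+1} = y_n + z·[1/11·y_n + 10/11·y_{n+1}] ⇒ (1 − 10/11z)y_{n+1} = (1 + 1/11z)y_n
  Hence R(z) = (1 + 1/11z)/(1 − 10/11z).

Solve |R(x)|<1 on ℝ⁻.
x=-1.6: |R|=0.3481
x=-2: |R|=0.2903
x=-10: |R|=0.0090
x=-100: |R|=0.0880
θ=10/11≥1/2 ⇒ |1+1/11x|<|1−10/11x| ∀x<0 ⇒ unbounded interval.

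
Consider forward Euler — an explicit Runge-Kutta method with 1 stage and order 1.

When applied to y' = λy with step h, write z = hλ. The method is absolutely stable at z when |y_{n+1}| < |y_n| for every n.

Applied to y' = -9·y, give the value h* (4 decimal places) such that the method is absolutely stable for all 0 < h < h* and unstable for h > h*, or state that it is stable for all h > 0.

(-2.0000,0); λ=-9 ⇒ h* = 0.2222.

With y'=λy (z=hλ):
  order 1, 1-stage ⇒ R(z)=1+z
  (e.g. R(-1.37)=-0.37000, |R|=0.37000)

Need |R(x)|<1, x<0.
x=-1.37: |R|=0.3700
|R(-2.23)|=1.2300 |R(-1.77)|=0.7700 |R(-0.68)|=0.3200
Bisect:
  x_lo=-2.4067 |R|=1.4067  x_hi=-0.3946 |R|=0.6054
  mid=-1.40061 |R|=0.40061 →hi
  mid=-1.90363 |R|=0.90363 →hi
  mid=-2.15514 |R|=1.15514 →lo
  mid=-2.02939 |R|=1.02939 →lo
  mid=-1.96651 |R|=0.96651 →hi
  mid=-1.99795 |R|=0.99795 →hi
  mid=-2.01367 |R|=1.01367 →lo
  ...
  [-2.00003,-1.99991] ⇒ x*=-2.0000
So |R|<1 on (-2.0000, 0).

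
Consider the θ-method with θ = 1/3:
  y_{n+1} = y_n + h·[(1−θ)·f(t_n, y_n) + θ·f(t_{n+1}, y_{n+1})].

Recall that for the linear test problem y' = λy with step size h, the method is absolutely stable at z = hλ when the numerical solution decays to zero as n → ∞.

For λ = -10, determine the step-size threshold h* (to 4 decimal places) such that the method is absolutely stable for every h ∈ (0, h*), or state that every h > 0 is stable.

(-6.0000,0); λ=-10 ⇒ h* = (6)/10 = 0.6000.

With y'=λy (z=hλ):
  y_{n+1} = y_n + z·[2/3·y_n + 1/3·y_{n+1}] ⇒ (1 − 1/3z)y_{n+1} = (1 + 2/3z)y_n
  R(z) = (1 + 2/3z)/(1 − 1/3z).

Solve |R(x)|<1 on ℝ⁻.
x=-0.87: |R|=0.3256
R=−1: 1+2/3x = −1+1/3x ⇒ -1/3x=2 ⇒ x=2/(-1/3)=-6.0000
Confirm numerically:
  x=-4.761: |R|=0.84036 <1
  x=-4.205: |R|=0.75087 <1
  x=-3.286: |R|=0.56825 <1
  x=-6.573: |R|=1.05986 >1
  x=-6.499: |R|=1.05253 >1
  x=-6.392: |R|=1.04174 >1
So |R|<1 on (-6.0000, 0).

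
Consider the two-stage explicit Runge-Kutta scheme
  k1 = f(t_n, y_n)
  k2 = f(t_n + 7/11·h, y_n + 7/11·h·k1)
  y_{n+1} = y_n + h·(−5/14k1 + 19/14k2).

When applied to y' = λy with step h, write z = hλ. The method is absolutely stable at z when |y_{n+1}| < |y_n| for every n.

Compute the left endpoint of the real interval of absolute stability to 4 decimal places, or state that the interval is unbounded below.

z* = -1.1579.

With y'=λy (z=hλ):
  k1=λy_n ⇒ h·k1=z·y_n;  k2=λ(1+7/11z)y_n ⇒ h·k2=z(1+7/11z)y_n
  y_{n+1}/y_n = 1 − 5/14z + 19/14z(1+7/11z) = 1 + z + 19/22z²
  so R(z) = 1 + z + 19/22z².

Need |R(x)|<1, x<0.
x=-0.62: |R|=0.7120
R=1: x+19/22x²=0 ⇒ x=−22/19=-1.1579; min R=1−1/(4·19/22)=0.7105>−1
Confirm numerically:
  x=-1.062: |R|=0.91205 <1
  x=-0.883: |R|=0.79037 <1
  x=-0.878: |R|=0.78776 <1
  x=-0.748: |R|=0.73521 <1
  x=-1.718: |R|=1.83104 >1
  x=-1.462: |R|=1.38397 >1
So |R|<1 on (-1.1579, 0).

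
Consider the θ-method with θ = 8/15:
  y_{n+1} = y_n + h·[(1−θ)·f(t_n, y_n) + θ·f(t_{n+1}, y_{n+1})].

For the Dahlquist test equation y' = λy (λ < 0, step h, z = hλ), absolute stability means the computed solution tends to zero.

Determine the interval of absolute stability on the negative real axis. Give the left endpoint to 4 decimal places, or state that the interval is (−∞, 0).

On y'=λy, z=hλ:
  y_{n+1} = y_n + z·[7/15·y_n + 8/15·y_{n+1}] ⇒ (1 − 8/15z)y_{n+1} = (1 + 7/15z)y_n
  Hence R(z) = (1 + 7/15z)/(1 − 8/15z).

Need |R(x)|<1, x<0.
x=-0.74: |R|=0.4694
x=-2: |R|=0.0323
x=-10: |R|=0.5789
x=-100: |R|=0.8405
θ=8/15≥1/2 ⇒ |1+7/15x|<|1−8/15x| ∀x<0 ⇒ interval (−∞,0).

interval (−∞, 0).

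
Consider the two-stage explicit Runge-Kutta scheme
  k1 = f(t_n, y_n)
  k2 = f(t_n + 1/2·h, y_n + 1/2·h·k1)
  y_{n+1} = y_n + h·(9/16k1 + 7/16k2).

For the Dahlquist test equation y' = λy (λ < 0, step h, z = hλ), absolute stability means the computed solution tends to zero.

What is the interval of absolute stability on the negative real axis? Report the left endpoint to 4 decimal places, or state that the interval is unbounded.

Test eqn y'=λy, z=hλ:
  k1=λy_n ⇒ h·k1=z·y_n;  k2=λ(1+1/2z)y_n ⇒ h·k2=z(1+1/2z)y_n
  y_{n+1}/y_n = 1 + 9/16z + 7/16z(1+1/2z) = 1 + z + 7/32z²
  Hence R(z) = 1 + z + 7/32z².

Boundary: |R(x)|=1, x<0.
x=-0.93: |R|=0.2592
R=1: x+7/32x²=0 ⇒ x=−32/7=-4.5714; min R=1−1/(4·7/32)=-0.1429>−1
Confirm numerically:
  x=-3.859: |R|=0.39860 <1
  x=-3.846: |R|=0.38969 <1
  x=-3.416: |R|=0.13661 <1
  x=-3.084: |R|=0.00346 <1
  x=-4.851: |R|=1.29667 >1
  x=-4.779: |R|=1.21700 >1
  x=-4.592: |R|=1.02066 >1
Interval (-4.5714, 0).

(-4.5714, 0).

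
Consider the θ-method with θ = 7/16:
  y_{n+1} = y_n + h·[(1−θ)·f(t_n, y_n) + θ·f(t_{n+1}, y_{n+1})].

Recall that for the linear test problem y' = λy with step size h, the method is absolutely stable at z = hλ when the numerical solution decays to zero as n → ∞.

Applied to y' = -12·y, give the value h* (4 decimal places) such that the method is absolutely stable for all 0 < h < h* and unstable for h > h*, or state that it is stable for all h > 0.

On y'=λy, z=hλ:
  y_{n+1} = y_n + z·[9/16·y_n + 7/16·y_{n+1}] ⇒ (1 − 7/16z)y_{n+1} = (1 + 9/16z)y_n
  so R(z) = (1 + 9/16z)/(1 − 7/16z).

Find x<0 with |R(x)|<1.
x=-1.34: |R|=0.1552
R=−1: 1+9/16x = −1+7/16x ⇒ -1/8x=2 ⇒ x=2/(-1/8)=-16.0000
Confirm numerically:
  x=-15.856: |R|=0.99773 <1
  x=-15.136: |R|=0.98583 <1
  x=-9.086: |R|=0.82629 <1
  x=-6.749: |R|=0.70745 <1
  x=-16.556: |R|=1.00843 >1
  x=-16.223: |R|=1.00344 >1
So |R|<1 on (-16.0000, 0).

(-16.0000,0); λ=-12 ⇒ h* = (16)/12 = 1.3333.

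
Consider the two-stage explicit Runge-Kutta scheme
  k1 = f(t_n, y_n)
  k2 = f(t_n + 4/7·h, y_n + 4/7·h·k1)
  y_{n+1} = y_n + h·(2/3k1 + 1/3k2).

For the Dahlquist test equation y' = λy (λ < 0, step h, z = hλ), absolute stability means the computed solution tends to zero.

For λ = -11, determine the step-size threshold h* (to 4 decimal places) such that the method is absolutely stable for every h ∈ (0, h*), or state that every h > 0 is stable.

(-5.2500,0); λ=-11 ⇒ h* = (21/4)/11 = 0.4773.

With y'=λy (z=hλ):
  k1=λy_n ⇒ h·k1=z·y_n;  k2=λ(1+4/7z)y_n ⇒ h·k2=z(1+4/7z)y_n
  y_{n+1}/y_n = 1 + 2/3z + 1/3z(1+4/7z) = 1 + z + 4/21z²
  so R(z) = 1 + z + 4/21z².

Solve |R(x)|<1 on ℝ⁻.
x=-1.74: |R|=0.1633
R=1: x+4/21x²=0 ⇒ x=−21/4=-5.2500; min R=1−1/(4·4/21)=-0.3125>−1
Confirm numerically:
  x=-4.604: |R|=0.43349 <1
  x=-4.155: |R|=0.13339 <1
  x=-2.840: |R|=0.30370 <1
  x=-2.398: |R|=0.30268 <1
  x=-5.417: |R|=1.17231 >1
  x=-5.392: |R|=1.14584 >1
Stable set (-5.2500, 0).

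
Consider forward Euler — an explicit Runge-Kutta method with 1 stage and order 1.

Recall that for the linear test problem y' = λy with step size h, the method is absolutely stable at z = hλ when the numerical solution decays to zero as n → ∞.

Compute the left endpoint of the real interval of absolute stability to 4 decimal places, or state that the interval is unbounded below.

z* = -2.0000.

Test eqn y'=λy, z=hλ:
  order 1, 1-stage ⇒ R(z)=1+z
  (e.g. R(-0.31)=0.69000, |R|=0.69000)

Need |R(x)|<1, x<0.
x=-0.31: |R|=0.6900
|R(-2.12)|=1.1200 |R(-1.5)|=0.5000 |R(-1.15)|=0.1500
Bisect:
  x_lo=-2.5459 |R|=1.5459  x_hi=-0.2638 |R|=0.7362
  mid=-1.40483 |R|=0.40483 →hi
  mid=-1.97536 |R|=0.97536 →hi
  mid=-2.26063 |R|=1.26063 →lo
  mid=-2.11800 |R|=1.11800 →lo
  mid=-2.04668 |R|=1.04668 →lo
  mid=-2.01102 |R|=1.01102 →lo
  mid=-1.99319 |R|=0.99319 →hi
  mid=-2.00211 |R|=1.00211 →lo
  mid=-1.99765 |R|=0.99765 →hi
  mid=-1.99988 |R|=0.99988 →hi
  ...
  [-2.00002,-1.99988] ⇒ x*=-2.0000
Interval (-2.0000, 0).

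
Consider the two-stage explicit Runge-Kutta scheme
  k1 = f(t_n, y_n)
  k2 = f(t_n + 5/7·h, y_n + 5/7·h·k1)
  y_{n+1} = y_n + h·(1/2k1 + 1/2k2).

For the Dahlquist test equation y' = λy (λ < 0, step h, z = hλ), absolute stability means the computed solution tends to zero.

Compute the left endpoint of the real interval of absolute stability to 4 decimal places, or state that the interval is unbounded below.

z* = -2.8000.

Test eqn y'=λy, z=hλ:
  k1=λy_n ⇒ h·k1=z·y_n;  k2=λ(1+5/7z)y_n ⇒ h·k2=z(1+5/7z)y_n
  y_{n+1}/y_n = 1 + 1/2z + 1/2z(1+5/7z) = 1 + z + 5/14z²
  R(z) = 1 + z + 5/14z².

Solve |R(x)|<1 on ℝ⁻.
x=-1.38: |R|=0.3001
R=1: x+5/14x²=0 ⇒ x=−14/5=-2.8000; min R=1−1/(4·5/14)=0.3000>−1
Confirm numerically:
  x=-2.722: |R|=0.92417 <1
  x=-1.796: |R|=0.35601 <1
  x=-1.763: |R|=0.34706 <1
  x=-1.681: |R|=0.32820 <1
  x=-3.221: |R|=1.48430 >1
  x=-3.161: |R|=1.40754 >1
Stable set (-2.8000, 0).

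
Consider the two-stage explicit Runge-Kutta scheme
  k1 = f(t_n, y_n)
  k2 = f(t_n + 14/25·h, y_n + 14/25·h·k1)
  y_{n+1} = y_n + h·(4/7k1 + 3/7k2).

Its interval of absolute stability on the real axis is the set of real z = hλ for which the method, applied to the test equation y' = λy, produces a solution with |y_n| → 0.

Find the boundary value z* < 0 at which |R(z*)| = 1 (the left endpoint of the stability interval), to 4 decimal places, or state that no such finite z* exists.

With y'=λy (z=hλ):
  k1=λy_n ⇒ h·k1=z·y_n;  k2=λ(1+14/25z)y_n ⇒ h·k2=z(1+14/25z)y_n
  y_{n+1}/y_n = 1 + 4/7z + 3/7z(1+14/25z) = 1 + z + 6/25z²
  ⇒ R(z) = 1 + z + 6/25z².

Boundary: |R(x)|=1, x<0.
x=-1.5: |R|=0.0400
R=1: x+6/25x²=0 ⇒ x=−25/6=-4.1667; min R=1−1/(4·6/25)=-0.0417>−1
Confirm numerically:
  x=-3.471: |R|=0.42048 <1
  x=-3.189: |R|=0.25173 <1
  x=-2.792: |R|=0.07886 <1
  x=-4.617: |R|=1.49901 >1
  x=-4.391: |R|=1.23641 >1
Stable set (-4.1667, 0).

left endpoint -4.1667.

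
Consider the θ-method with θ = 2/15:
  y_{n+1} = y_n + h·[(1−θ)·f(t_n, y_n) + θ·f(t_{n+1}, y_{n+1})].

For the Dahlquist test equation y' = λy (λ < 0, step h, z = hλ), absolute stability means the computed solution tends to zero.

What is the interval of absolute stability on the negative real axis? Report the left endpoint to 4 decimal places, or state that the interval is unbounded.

Test eqn y'=λy, z=hλ:
  y_{n+1} = y_n + z·[13/15·y_n + 2/15·y_{n+1}] ⇒ (1 − 2/15z)y_{n+1} = (1 + 13/15z)y_n
  ⇒ R(z) = (1 + 13/15z)/(1 − 2/15z).

Boundary: |R(x)|=1, x<0.
x=-1.67: |R|=0.3659
R=−1: 1+13/15x = −1+2/15x ⇒ -11/15x=2 ⇒ x=2/(-11/15)=-2.7273
Confirm numerically:
  x=-2.098: |R|=0.63940 <1
  x=-1.562: |R|=0.29276 <1
  x=-1.310: |R|=0.11521 <1
  x=-3.131: |R|=1.20887 >1
  x=-2.920: |R|=1.10173 >1
  x=-2.761: |R|=1.01808 >1
So |R|<1 on (-2.7273, 0).

(-2.7273, 0).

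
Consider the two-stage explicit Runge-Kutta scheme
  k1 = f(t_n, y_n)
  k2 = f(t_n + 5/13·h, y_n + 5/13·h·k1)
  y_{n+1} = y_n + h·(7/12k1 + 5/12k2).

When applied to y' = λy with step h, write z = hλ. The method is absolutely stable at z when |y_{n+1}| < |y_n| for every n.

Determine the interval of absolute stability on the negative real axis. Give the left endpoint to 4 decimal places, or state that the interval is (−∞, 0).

z∈(-6.2400,0).

Set f=λy, z=hλ:
  k1=λy_n ⇒ h·k1=z·y_n;  k2=λ(1+5/13z)y_n ⇒ h·k2=z(1+5/13z)y_n
  y_{n+1}/y_n = 1 + 7/12z + 5/12z(1+5/13z) = 1 + z + 25/156z²
  Hence R(z) = 1 + z + 25/156z².

Boundary: |R(x)|=1, x<0.
x=-1.73: |R|=0.2504
R=1: x+25/156x²=0 ⇒ x=−156/25=-6.2400; min R=1−1/(4·25/156)=-0.5600>−1
Confirm numerically:
  x=-5.424: |R|=0.29071 <1
  x=-5.276: |R|=0.18493 <1
  x=-4.544: |R|=0.23504 <1
  x=-2.567: |R|=0.51099 <1
  x=-6.432: |R|=1.19791 >1
  x=-6.293: |R|=1.05345 >1
So |R|<1 on (-6.2400, 0).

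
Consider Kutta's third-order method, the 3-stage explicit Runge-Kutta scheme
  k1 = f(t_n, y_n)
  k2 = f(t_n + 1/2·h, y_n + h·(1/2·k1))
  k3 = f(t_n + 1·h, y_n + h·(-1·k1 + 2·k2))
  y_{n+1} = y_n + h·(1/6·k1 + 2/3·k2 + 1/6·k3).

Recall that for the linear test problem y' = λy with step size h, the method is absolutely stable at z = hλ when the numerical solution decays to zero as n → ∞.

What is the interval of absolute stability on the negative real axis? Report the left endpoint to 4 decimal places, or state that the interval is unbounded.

Test eqn y'=λy, z=hλ:
  order 3, 3-stage ⇒ R(z)=1+z+z^2/2+z^3/6
  (e.g. R(-1.31)=0.17337, |R|=0.17337)

Need |R(x)|<1, x<0.
x=-1.31: |R|=0.1734
|R(-2.02)|=0.3535 |R(-1.6)|=0.0027 |R(-1.01)|=0.3283
Bisect:
  x_lo=-3.2065 |R|=2.5603  x_hi=-0.1786 |R|=0.8364
  mid=-1.69253 |R|=0.06829 →hi
  mid=-2.44950 |R|=0.89899 →hi
  mid=-2.82798 |R|=1.59870 →lo
  mid=-2.63874 |R|=1.21950 →lo
  mid=-2.54412 |R|=1.05234 →lo
  mid=-2.49681 |R|=0.97399 →hi
  mid=-2.52046 |R|=1.01274 →lo
  mid=-2.50864 |R|=0.99326 →hi
  ...
  [-2.51289,-2.51270] ⇒ x*=-2.5127
Interval (-2.5127, 0).

(-2.5127, 0).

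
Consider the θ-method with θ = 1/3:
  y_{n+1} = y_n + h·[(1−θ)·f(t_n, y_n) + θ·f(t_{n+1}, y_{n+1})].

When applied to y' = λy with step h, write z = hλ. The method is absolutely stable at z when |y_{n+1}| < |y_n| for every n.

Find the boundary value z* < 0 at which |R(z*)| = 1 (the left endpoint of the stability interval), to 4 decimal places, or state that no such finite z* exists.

With y'=λy (z=hλ):
  y_{n+1} = y_n + z·[2/3·y_n + 1/3·y_{n+1}] ⇒ (1 − 1/3z)y_{n+1} = (1 + 2/3z)y_n
  so R(z) = (1 + 2/3z)/(1 − 1/3z).

Solve |R(x)|<1 on ℝ⁻.
x=-1.45: |R|=0.0225
R=−1: 1+2/3x = −1+1/3x ⇒ -1/3x=2 ⇒ x=2/(-1/3)=-6.0000
Confirm numerically:
  x=-4.246: |R|=0.75794 <1
  x=-2.904: |R|=0.47561 <1
  x=-2.589: |R|=0.38969 <1
  x=-6.468: |R|=1.04943 >1
  x=-6.437: |R|=1.04631 >1
  x=-6.320: |R|=1.03433 >1
Interval (-6.0000, 0).

left endpoint -6.0000.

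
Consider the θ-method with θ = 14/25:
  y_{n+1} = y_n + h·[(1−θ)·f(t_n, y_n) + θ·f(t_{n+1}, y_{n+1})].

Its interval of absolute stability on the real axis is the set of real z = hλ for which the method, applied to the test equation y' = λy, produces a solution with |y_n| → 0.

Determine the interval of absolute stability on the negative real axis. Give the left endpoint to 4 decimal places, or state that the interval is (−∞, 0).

unbounded; (−∞, 0).

Set f=λy, z=hλ:
  y_{n+1} = y_n + z·[11/25·y_n + 14/25·y_{n+1}] ⇒ (1 − 14/25z)y_{n+1} = (1 + 11/25z)y_n
  R(z) = (1 + 11/25z)/(1 − 14/25z).

Need |R(x)|<1, x<0.
x=-0.84: |R|=0.4287
x=-2: |R|=0.0566
x=-10: |R|=0.5152
x=-100: |R|=0.7544
θ=14/25≥1/2 ⇒ |1+11/25x|<|1−14/25x| ∀x<0 ⇒ stable on all of ℝ⁻.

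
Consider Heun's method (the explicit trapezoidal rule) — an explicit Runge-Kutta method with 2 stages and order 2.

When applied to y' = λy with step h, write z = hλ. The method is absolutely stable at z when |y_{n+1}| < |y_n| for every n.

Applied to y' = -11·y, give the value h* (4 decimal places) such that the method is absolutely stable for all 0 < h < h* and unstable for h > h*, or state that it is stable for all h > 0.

With y'=λy (z=hλ):
  order 2, 2-stage ⇒ R(z)=1+z+z^2/2
  (e.g. R(-0.34)=0.71780, |R|=0.71780)

Need |R(x)|<1, x<0.
x=-0.34: |R|=0.7178
|R(-2.31)|=1.3580 |R(-1.67)|=0.7244 |R(-1.19)|=0.5181
Bisect:
  x_lo=-2.5744 |R|=1.7393  x_hi=-0.1197 |R|=0.8874
  mid=-1.34705 |R|=0.56022 →hi
  mid=-1.96071 |R|=0.96148 →hi
  mid=-2.26753 |R|=1.30332 →lo
  mid=-2.11412 |R|=1.12063 →lo
  mid=-2.03741 |R|=1.03811 →lo
  mid=-1.99906 |R|=0.99906 →hi
  mid=-2.01824 |R|=1.01840 →lo
  mid=-2.00865 |R|=1.00868 →lo
  mid=-2.00385 |R|=1.00386 →lo
  ...
  [-2.00011,-1.99996] ⇒ x*=-2.0000
Stable set (-2.0000, 0).

(-2.0000,0); λ=-11 ⇒ h* = 0.1818.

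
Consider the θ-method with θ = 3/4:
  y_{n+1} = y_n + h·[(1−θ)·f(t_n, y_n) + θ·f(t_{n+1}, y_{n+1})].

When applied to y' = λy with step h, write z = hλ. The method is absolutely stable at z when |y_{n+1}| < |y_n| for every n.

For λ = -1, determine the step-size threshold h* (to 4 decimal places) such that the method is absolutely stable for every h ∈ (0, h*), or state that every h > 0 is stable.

With y'=λy (z=hλ):
  y_{n+1} = y_n + z·[1/4·y_n + 3/4·y_{n+1}] ⇒ (1 − 3/4z)y_{n+1} = (1 + 1/4z)y_n
  so R(z) = (1 + 1/4z)/(1 − 3/4z).

Solve |R(x)|<1 on ℝ⁻.
x=-0.82: |R|=0.4923
x=-2: |R|=0.2000
x=-10: |R|=0.1765
x=-100: |R|=0.3158
θ=3/4≥1/2 ⇒ |1+1/4x|<|1−3/4x| ∀x<0 ⇒ interval (−∞,0).

(−∞, 0) — no finite endpoint. Any h>0 works for λ=-1.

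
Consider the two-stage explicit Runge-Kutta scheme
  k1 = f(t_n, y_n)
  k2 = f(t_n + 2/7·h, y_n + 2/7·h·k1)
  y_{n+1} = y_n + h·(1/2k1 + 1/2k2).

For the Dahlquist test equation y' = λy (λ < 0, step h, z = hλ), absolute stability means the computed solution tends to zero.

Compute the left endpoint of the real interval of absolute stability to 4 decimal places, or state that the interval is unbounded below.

Test eqn y'=λy, z=hλ:
  k1=λy_n ⇒ h·k1=z·y_n;  k2=λ(1+2/7z)y_n ⇒ h·k2=z(1+2/7z)y_n
  y_{n+1}/y_n = 1 + 1/2z + 1/2z(1+2/7z) = 1 + z + 1/7z²
  Hence R(z) = 1 + z + 1/7z².

Solve |R(x)|<1 on ℝ⁻.
x=-0.37: |R|=0.6496
R=1: x+1/7x²=0 ⇒ x=−7=-7.0000; min R=1−1/(4·1/7)=-0.7500>−1
Confirm numerically:
  x=-5.624: |R|=0.10552 <1
  x=-4.146: |R|=0.69038 <1
  x=-2.987: |R|=0.71240 <1
  x=-7.561: |R|=1.60596 >1
  x=-7.437: |R|=1.46428 >1
  x=-7.221: |R|=1.22798 >1
So |R|<1 on (-7.0000, 0).

z* = -7.0000.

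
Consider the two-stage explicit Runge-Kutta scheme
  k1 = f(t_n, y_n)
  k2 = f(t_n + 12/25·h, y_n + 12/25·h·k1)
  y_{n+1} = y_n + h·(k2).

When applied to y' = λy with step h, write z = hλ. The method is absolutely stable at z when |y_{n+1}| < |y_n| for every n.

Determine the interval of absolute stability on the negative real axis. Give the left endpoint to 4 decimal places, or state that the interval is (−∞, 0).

Test eqn y'=λy, z=hλ:
  k1=λy_n ⇒ h·k1=z·y_n;  k2=λ(1+12/25z)y_n ⇒ h·k2=z(1+12/25z)y_n
  y_{n+1}/y_n = 1 + z(1+12/25z) = 1 + z + 12/25z²
  Hence R(z) = 1 + z + 12/25z².

Find x<0 with |R(x)|<1.
x=-1.36: |R|=0.5278
R=1: x+12/25x²=0 ⇒ x=−25/12=-2.0833; min R=1−1/(4·12/25)=0.4792>−1
Confirm numerically:
  x=-2.006: |R|=0.92554 <1
  x=-1.597: |R|=0.62720 <1
  x=-1.024: |R|=0.47932 <1
  x=-2.544: |R|=1.56253 >1
  x=-2.360: |R|=1.31341 >1
So |R|<1 on (-2.0833, 0).

(-2.0833, 0).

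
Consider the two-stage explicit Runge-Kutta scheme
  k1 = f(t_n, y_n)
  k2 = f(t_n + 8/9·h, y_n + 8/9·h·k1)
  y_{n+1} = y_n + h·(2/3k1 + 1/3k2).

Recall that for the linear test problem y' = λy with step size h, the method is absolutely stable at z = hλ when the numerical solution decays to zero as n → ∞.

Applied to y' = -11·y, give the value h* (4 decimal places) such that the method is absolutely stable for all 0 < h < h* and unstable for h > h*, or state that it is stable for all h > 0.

(-3.3750,0); λ=-11 ⇒ h* = (27/8)/11 = 0.3068.

Set f=λy, z=hλ:
  k1=λy_n ⇒ h·k1=z·y_n;  k2=λ(1+8/9z)y_n ⇒ h·k2=z(1+8/9z)y_n
  y_{n+1}/y_n = 1 + 2/3z + 1/3z(1+8/9z) = 1 + z + 8/27z²
  so R(z) = 1 + z + 8/27z².

Find x<0 with |R(x)|<1.
x=-1.34: |R|=0.1920
R=1: x+8/27x²=0 ⇒ x=−27/8=-3.3750; min R=1−1/(4·8/27)=0.1562>−1
Confirm numerically:
  x=-3.243: |R|=0.87316 <1
  x=-2.986: |R|=0.65584 <1
  x=-2.951: |R|=0.62927 <1
  x=-2.598: |R|=0.40188 <1
  x=-3.803: |R|=1.48228 >1
  x=-3.715: |R|=1.37425 >1
  x=-3.493: |R|=1.12213 >1
So |R|<1 on (-3.3750, 0).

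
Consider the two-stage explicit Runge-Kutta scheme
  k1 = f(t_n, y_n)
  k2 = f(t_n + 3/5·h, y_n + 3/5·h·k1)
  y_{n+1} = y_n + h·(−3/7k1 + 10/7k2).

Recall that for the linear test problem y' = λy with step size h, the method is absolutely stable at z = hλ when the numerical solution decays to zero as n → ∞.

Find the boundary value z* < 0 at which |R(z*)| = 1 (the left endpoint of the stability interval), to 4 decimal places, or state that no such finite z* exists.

left endpoint -1.1667.

Set f=λy, z=hλ:
  k1=λy_n ⇒ h·k1=z·y_n;  k2=λ(1+3/5z)y_n ⇒ h·k2=z(1+3/5z)y_n
  y_{n+1}/y_n = 1 − 3/7z + 10/7z(1+3/5z) = 1 + z + 6/7z²
  Hence R(z) = 1 + z + 6/7z².

Boundary: |R(x)|=1, x<0.
x=-1.41: |R|=1.2941
R=1: x+6/7x²=0 ⇒ x=−7/6=-1.1667; min R=1−1/(4·6/7)=0.7083>−1
Confirm numerically:
  x=-0.958: |R|=0.82865 <1
  x=-0.730: |R|=0.72677 <1
  x=-0.687: |R|=0.71754 <1
  x=-0.664: |R|=0.71391 <1
  x=-1.425: |R|=1.31554 >1
  x=-1.411: |R|=1.29550 >1
  x=-1.333: |R|=1.19005 >1
So |R|<1 on (-1.1667, 0).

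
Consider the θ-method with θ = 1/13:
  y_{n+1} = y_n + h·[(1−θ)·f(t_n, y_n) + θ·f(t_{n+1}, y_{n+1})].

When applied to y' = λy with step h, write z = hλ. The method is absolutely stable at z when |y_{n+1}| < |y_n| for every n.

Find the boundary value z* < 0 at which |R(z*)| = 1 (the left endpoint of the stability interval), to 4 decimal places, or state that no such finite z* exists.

With y'=λy (z=hλ):
  y_{n+1} = y_n + z·[12/13·y_n + 1/13·y_{n+1}] ⇒ (1 − 1/13z)y_{n+1} = (1 + 12/13z)y_n
  Hence R(z) = (1 + 12/13z)/(1 − 1/13z).

Boundary: |R(x)|=1, x<0.
x=-0.71: |R|=0.3268
R=−1: 1+12/13x = −1+1/13x ⇒ -11/13x=2 ⇒ x=2/(-11/13)=-2.3636
Confirm numerically:
  x=-2.275: |R|=0.93617 <1
  x=-1.659: |R|=0.47125 <1
  x=-1.254: |R|=0.14368 <1
  x=-2.633: |R|=1.18953 >1
  x=-2.448: |R|=1.06007 >1
So |R|<1 on (-2.3636, 0).

z* = -2.3636.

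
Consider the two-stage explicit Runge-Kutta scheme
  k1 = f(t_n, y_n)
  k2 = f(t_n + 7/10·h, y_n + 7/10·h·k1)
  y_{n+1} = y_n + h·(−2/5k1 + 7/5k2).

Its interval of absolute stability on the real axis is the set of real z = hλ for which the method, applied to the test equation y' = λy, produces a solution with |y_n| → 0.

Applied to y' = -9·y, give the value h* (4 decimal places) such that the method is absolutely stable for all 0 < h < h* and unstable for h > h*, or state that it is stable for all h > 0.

(-1.0204,0); λ=-9 ⇒ h* = (50/49)/9 = 0.1134.

On y'=λy, z=hλ:
  k1=λy_n ⇒ h·k1=z·y_n;  k2=λ(1+7/10z)y_n ⇒ h·k2=z(1+7/10z)y_n
  y_{n+1}/y_n = 1 − 2/5z + 7/5z(1+7/10z) = 1 + z + 49/50z²
  ⇒ R(z) = 1 + z + 49/50z².

Boundary: |R(x)|=1, x<0.
x=-0.77: |R|=0.8110
R=1: x+49/50x²=0 ⇒ x=−50/49=-1.0204; min R=1−1/(4·49/50)=0.7449>−1
Confirm numerically:
  x=-0.964: |R|=0.94671 <1
  x=-0.721: |R|=0.78844 <1
  x=-0.567: |R|=0.74806 <1
  x=-0.422: |R|=0.75252 <1
  x=-1.494: |R|=1.69340 >1
  x=-1.377: |R|=1.48121 >1
  x=-1.212: |R|=1.22757 >1
So |R|<1 on (-1.0204, 0).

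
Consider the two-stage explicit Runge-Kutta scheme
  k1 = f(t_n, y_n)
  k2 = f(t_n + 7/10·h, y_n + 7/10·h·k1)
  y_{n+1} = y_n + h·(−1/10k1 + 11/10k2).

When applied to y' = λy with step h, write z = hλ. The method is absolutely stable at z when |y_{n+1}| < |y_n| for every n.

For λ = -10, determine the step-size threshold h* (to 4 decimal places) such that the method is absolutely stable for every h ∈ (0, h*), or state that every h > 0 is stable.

(-1.2987,0); λ=-10 ⇒ h* = (100/77)/10 = 0.1299.

Set f=λy, z=hλ:
  k1=λy_n ⇒ h·k1=z·y_n;  k2=λ(1+7/10z)y_n ⇒ h·k2=z(1+7/10z)y_n
  y_{n+1}/y_n = 1 − 1/10z + 11/10z(1+7/10z) = 1 + z + 77/100z²
  so R(z) = 1 + z + 77/100z².

Boundary: |R(x)|=1, x<0.
x=-1.56: |R|=1.3139
R=1: x+77/100x²=0 ⇒ x=−100/77=-1.2987; min R=1−1/(4·77/100)=0.6753>−1
Confirm numerically:
  x=-1.261: |R|=0.96339 <1
  x=-1.207: |R|=0.91477 <1
  x=-0.838: |R|=0.70273 <1
  x=-1.705: |R|=1.53341 >1
  x=-1.653: |R|=1.45095 >1
  x=-1.323: |R|=1.02475 >1
Interval (-1.2987, 0).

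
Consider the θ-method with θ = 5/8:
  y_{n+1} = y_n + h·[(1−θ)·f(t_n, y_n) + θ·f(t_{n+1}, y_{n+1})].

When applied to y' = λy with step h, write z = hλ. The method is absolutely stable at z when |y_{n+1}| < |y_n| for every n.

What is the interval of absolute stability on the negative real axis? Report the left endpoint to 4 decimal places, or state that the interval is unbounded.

Set f=λy, z=hλ:
  y_{n+1} = y_n + z·[3/8·y_n + 5/8·y_{n+1}] ⇒ (1 − 5/8z)y_{n+1} = (1 + 3/8z)y_n
  so R(z) = (1 + 3/8z)/(1 − 5/8z).

Solve |R(x)|<1 on ℝ⁻.
x=-0.9: |R|=0.4240
x=-2: |R|=0.1111
x=-10: |R|=0.3793
x=-100: |R|=0.5748
θ=5/8≥1/2 ⇒ |1+3/8x|<|1−5/8x| ∀x<0 ⇒ unbounded interval.

interval (−∞, 0).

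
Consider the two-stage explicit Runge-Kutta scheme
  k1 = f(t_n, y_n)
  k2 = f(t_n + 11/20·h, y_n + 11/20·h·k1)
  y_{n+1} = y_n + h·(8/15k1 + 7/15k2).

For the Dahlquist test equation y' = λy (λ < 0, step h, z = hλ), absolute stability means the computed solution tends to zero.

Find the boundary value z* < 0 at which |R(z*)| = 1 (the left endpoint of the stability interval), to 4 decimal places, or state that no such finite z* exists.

On y'=λy, z=hλ:
  k1=λy_n ⇒ h·k1=z·y_n;  k2=λ(1+11/20z)y_n ⇒ h·k2=z(1+11/20z)y_n
  y_{n+1}/y_n = 1 + 8/15z + 7/15z(1+11/20z) = 1 + z + 77/300z²
  ⇒ R(z) = 1 + z + 77/300z².

Boundary: |R(x)|=1, x<0.
x=-1.12: |R|=0.2020
R=1: x+77/300x²=0 ⇒ x=−300/77=-3.8961; min R=1−1/(4·77/300)=0.0260>−1
Confirm numerically:
  x=-3.525: |R|=0.66424 <1
  x=-1.854: |R|=0.02824 <1
  x=-1.703: |R|=0.04139 <1
  x=-4.410: |R|=1.58168 >1
  x=-4.293: |R|=1.43733 >1
  x=-3.922: |R|=1.02607 >1
So |R|<1 on (-3.8961, 0).

left endpoint -3.8961.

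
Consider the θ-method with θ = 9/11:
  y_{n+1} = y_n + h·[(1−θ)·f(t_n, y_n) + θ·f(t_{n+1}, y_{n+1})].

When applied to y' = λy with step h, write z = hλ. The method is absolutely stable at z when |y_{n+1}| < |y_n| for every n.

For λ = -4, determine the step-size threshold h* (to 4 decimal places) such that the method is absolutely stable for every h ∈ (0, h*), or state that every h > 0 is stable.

interval (−∞, 0). Any h>0 works for λ=-4.

Set f=λy, z=hλ:
  y_{n+1} = y_n + z·[2/11·y_n + 9/11·y_{n+1}] ⇒ (1 − 9/11z)y_{n+1} = (1 + 2/11z)y_n
  R(z) = (1 + 2/11z)/(1 − 9/11z).

Need |R(x)|<1, x<0.
x=-0.73: |R|=0.5430
x=-2: |R|=0.2414
x=-10: |R|=0.0891
x=-100: |R|=0.2075
θ=9/11≥1/2 ⇒ |1+2/11x|<|1−9/11x| ∀x<0 ⇒ interval (−∞,0).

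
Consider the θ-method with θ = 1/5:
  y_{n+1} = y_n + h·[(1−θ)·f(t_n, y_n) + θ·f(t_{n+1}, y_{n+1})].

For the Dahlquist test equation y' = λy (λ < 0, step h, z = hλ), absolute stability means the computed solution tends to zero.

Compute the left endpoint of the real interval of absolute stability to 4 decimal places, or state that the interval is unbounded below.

Set f=λy, z=hλ:
  y_{n+1} = y_n + z·[4/5·y_n + 1/5·y_{n+1}] ⇒ (1 − 1/5z)y_{n+1} = (1 + 4/5z)y_n
  ⇒ R(z) = (1 + 4/5z)/(1 − 1/5z).

Solve |R(x)|<1 on ℝ⁻.
x=-1.28: |R|=0.0191
R=−1: 1+4/5x = −1+1/5x ⇒ -3/5x=2 ⇒ x=2/(-3/5)=-3.3333
Confirm numerically:
  x=-3.200: |R|=0.95122 <1
  x=-2.762: |R|=0.77918 <1
  x=-2.756: |R|=0.77669 <1
  x=-1.669: |R|=0.25131 <1
  x=-3.666: |R|=1.11516 >1
  x=-3.568: |R|=1.08217 >1
  x=-3.389: |R|=1.01991 >1
Interval (-3.3333, 0).

left endpoint -3.3333.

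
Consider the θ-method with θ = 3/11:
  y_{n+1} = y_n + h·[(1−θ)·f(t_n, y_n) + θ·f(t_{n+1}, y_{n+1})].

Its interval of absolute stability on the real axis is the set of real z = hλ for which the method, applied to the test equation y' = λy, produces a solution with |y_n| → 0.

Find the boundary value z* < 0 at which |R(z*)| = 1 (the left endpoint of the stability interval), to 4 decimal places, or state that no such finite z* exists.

left endpoint -4.4000.

On y'=λy, z=hλ:
  y_{n+1} = y_n + z·[8/11·y_n + 3/11·y_{n+1}] ⇒ (1 − 3/11z)y_{n+1} = (1 + 8/11z)y_n
  R(z) = (1 + 8/11z)/(1 − 3/11z).

Need |R(x)|<1, x<0.
x=-1.42: |R|=0.0236
R=−1: 1+8/11x = −1+3/11x ⇒ -5/11x=2 ⇒ x=2/(-5/11)=-4.4000
Confirm numerically:
  x=-4.332: |R|=0.98583 <1
  x=-3.427: |R|=0.77139 <1
  x=-2.382: |R|=0.44395 <1
  x=-4.855: |R|=1.08899 >1
  x=-4.681: |R|=1.05610 >1
So |R|<1 on (-4.4000, 0).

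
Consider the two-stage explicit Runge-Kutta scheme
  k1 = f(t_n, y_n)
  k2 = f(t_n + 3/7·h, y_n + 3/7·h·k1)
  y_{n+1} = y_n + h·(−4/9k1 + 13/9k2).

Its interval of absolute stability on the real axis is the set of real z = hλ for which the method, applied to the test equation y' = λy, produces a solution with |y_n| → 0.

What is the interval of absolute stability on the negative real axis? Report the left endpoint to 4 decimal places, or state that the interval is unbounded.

Set f=λy, z=hλ:
  k1=λy_n ⇒ h·k1=z·y_n;  k2=λ(1+3/7z)y_n ⇒ h·k2=z(1+3/7z)y_n
  y_{n+1}/y_n = 1 − 4/9z + 13/9z(1+3/7z) = 1 + z + 13/21z²
  ⇒ R(z) = 1 + z + 13/21z².

Solve |R(x)|<1 on ℝ⁻.
x=-0.96: |R|=0.6105
R=1: x+13/21x²=0 ⇒ x=−21/13=-1.6154; min R=1−1/(4·13/21)=0.5962>−1
Confirm numerically:
  x=-1.497: |R|=0.89029 <1
  x=-1.424: |R|=0.83129 <1
  x=-0.788: |R|=0.59639 <1
  x=-0.770: |R|=0.59703 <1
  x=-2.199: |R|=1.79447 >1
  x=-1.975: |R|=1.43967 >1
  x=-1.655: |R|=1.04059 >1
Stable set (-1.6154, 0).

(-1.6154, 0).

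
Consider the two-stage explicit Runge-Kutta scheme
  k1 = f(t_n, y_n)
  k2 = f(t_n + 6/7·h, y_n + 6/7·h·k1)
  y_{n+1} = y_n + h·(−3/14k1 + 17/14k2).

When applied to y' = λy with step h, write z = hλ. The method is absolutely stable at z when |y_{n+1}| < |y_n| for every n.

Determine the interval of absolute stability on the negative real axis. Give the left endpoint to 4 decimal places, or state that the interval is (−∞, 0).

z∈(-0.9608,0).

Test eqn y'=λy, z=hλ:
  k1=λy_n ⇒ h·k1=z·y_n;  k2=λ(1+6/7z)y_n ⇒ h·k2=z(1+6/7z)y_n
  y_{n+1}/y_n = 1 − 3/14z + 17/14z(1+6/7z) = 1 + z + 51/49z²
  so R(z) = 1 + z + 51/49z².

Find x<0 with |R(x)|<1.
x=-1.54: |R|=1.9284
R=1: x+51/49x²=0 ⇒ x=−49/51=-0.9608; min R=1−1/(4·51/49)=0.7598>−1
Confirm numerically:
  x=-0.898: |R|=0.94132 <1
  x=-0.897: |R|=0.94045 <1
  x=-0.721: |R|=0.82006 <1
  x=-1.262: |R|=1.39565 >1
  x=-1.252: |R|=1.37948 >1
Stable set (-0.9608, 0).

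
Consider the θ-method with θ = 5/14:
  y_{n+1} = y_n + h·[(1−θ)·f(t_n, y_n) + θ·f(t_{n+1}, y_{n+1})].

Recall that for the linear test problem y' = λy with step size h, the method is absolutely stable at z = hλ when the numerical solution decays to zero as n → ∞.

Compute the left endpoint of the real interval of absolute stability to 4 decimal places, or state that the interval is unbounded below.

On y'=λy, z=hλ:
  y_{n+1} = y_n + z·[9/14·y_n + 5/14·y_{n+1}] ⇒ (1 − 5/14z)y_{n+1} = (1 + 9/14z)y_n
  Hence R(z) = (1 + 9/14z)/(1 − 5/14z).

Find x<0 with |R(x)|<1.
x=-1.16: |R|=0.1798
R=−1: 1+9/14x = −1+5/14x ⇒ -2/7x=2 ⇒ x=2/(-2/7)=-7.0000
Confirm numerically:
  x=-5.657: |R|=0.87296 <1
  x=-3.891: |R|=0.62828 <1
  x=-3.438: |R|=0.54319 <1
  x=-7.470: |R|=1.03661 >1
  x=-7.068: |R|=1.00551 >1
Stable set (-7.0000, 0).

z* = -7.0000.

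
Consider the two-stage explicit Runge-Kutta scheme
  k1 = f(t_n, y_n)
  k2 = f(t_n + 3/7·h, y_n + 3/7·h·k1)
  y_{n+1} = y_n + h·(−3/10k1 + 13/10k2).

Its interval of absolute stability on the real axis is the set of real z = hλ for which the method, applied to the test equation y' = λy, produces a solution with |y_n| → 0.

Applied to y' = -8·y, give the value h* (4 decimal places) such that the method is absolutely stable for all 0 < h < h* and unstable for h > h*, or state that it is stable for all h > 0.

Test eqn y'=λy, z=hλ:
  k1=λy_n ⇒ h·k1=z·y_n;  k2=λ(1+3/7z)y_n ⇒ h·k2=z(1+3/7z)y_n
  y_{n+1}/y_n = 1 − 3/10z + 13/10z(1+3/7z) = 1 + z + 39/70z²
  Hence R(z) = 1 + z + 39/70z².

Need |R(x)|<1, x<0.
x=-0.84: |R|=0.5531
R=1: x+39/70x²=0 ⇒ x=−70/39=-1.7949; min R=1−1/(4·39/70)=0.5513>−1
Confirm numerically:
  x=-1.766: |R|=0.97159 <1
  x=-1.482: |R|=0.74167 <1
  x=-1.037: |R|=0.56213 <1
  x=-2.384: |R|=1.78250 >1
  x=-2.100: |R|=1.35700 >1
Stable set (-1.7949, 0).

(-1.7949,0); λ=-8 ⇒ h* = (70/39)/8 = 0.2244.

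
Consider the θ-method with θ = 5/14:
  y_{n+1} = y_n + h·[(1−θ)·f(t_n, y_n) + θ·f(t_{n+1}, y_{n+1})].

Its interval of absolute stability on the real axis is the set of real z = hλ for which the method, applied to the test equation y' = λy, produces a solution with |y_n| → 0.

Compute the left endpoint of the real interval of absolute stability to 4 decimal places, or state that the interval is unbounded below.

left endpoint -7.0000.

Test eqn y'=λy, z=hλ:
  y_{n+1} = y_n + z·[9/14·y_n + 5/14·y_{n+1}] ⇒ (1 − 5/14z)y_{n+1} = (1 + 9/14z)y_n
  R(z) = (1 + 9/14z)/(1 − 5/14z).

Solve |R(x)|<1 on ℝ⁻.
x=-0.73: |R|=0.4210
R=−1: 1+9/14x = −1+5/14x ⇒ -2/7x=2 ⇒ x=2/(-2/7)=-7.0000
Confirm numerically:
  x=-6.288: |R|=0.93732 <1
  x=-3.666: |R|=0.58750 <1
  x=-3.452: |R|=0.54600 <1
  x=-3.090: |R|=0.46893 <1
  x=-7.141: |R|=1.01135 >1
  x=-7.113: |R|=1.00912 >1
Interval (-7.0000, 0).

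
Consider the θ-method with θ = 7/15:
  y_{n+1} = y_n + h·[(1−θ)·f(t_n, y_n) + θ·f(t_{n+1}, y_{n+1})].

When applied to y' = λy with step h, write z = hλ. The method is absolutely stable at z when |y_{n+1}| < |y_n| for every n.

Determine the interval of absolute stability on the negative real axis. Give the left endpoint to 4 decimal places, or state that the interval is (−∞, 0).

z∈(-30.0000,0).

On y'=λy, z=hλ:
  y_{n+1} = y_n + z·[8/15·y_n + 7/15·y_{n+1}] ⇒ (1 − 7/15z)y_{n+1} = (1 + 8/15z)y_n
  R(z) = (1 + 8/15z)/(1 − 7/15z).

Find x<0 with |R(x)|<1.
x=-1.27: |R|=0.2026
R=−1: 1+8/15x = −1+7/15x ⇒ -1/15x=2 ⇒ x=2/(-1/15)=-30.0000
Confirm numerically:
  x=-28.309: |R|=0.99207 <1
  x=-22.113: |R|=0.95355 <1
  x=-16.939: |R|=0.90222 <1
  x=-30.481: |R|=1.00211 >1
  x=-30.335: |R|=1.00147 >1
Stable set (-30.0000, 0).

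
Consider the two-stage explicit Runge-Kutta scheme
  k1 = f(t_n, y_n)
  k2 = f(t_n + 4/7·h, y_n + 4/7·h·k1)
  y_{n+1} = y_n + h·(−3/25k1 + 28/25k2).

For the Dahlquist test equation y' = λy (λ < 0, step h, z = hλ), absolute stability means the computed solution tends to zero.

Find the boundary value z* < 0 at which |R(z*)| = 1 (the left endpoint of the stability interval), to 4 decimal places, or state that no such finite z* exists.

left endpoint -1.5625.

Set f=λy, z=hλ:
  k1=λy_n ⇒ h·k1=z·y_n;  k2=λ(1+4/7z)y_n ⇒ h·k2=z(1+4/7z)y_n
  y_{n+1}/y_n = 1 − 3/25z + 28/25z(1+4/7z) = 1 + z + 16/25z²
  ⇒ R(z) = 1 + z + 16/25z².

Find x<0 with |R(x)|<1.
x=-0.74: |R|=0.6105
R=1: x+16/25x²=0 ⇒ x=−25/16=-1.5625; min R=1−1/(4·16/25)=0.6094>−1
Confirm numerically:
  x=-1.058: |R|=0.65839 <1
  x=-1.057: |R|=0.65804 <1
  x=-0.867: |R|=0.61408 <1
  x=-2.041: |R|=1.62504 >1
  x=-1.886: |R|=1.39048 >1
  x=-1.803: |R|=1.27752 >1
So |R|<1 on (-1.5625, 0).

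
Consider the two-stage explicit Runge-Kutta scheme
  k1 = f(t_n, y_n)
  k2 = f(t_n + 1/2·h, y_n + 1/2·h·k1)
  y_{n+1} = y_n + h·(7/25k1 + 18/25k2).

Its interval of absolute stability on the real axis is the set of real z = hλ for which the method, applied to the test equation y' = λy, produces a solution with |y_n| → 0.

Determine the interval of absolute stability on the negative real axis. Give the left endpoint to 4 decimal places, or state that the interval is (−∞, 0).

(-2.7778, 0).

Test eqn y'=λy, z=hλ:
  k1=λy_n ⇒ h·k1=z·y_n;  k2=λ(1+1/2z)y_n ⇒ h·k2=z(1+1/2z)y_n
  y_{n+1}/y_n = 1 + 7/25z + 18/25z(1+1/2z) = 1 + z + 9/25z²
  ⇒ R(z) = 1 + z + 9/25z².

Find x<0 with |R(x)|<1.
x=-0.96: |R|=0.3718
R=1: x+9/25x²=0 ⇒ x=−25/9=-2.7778; min R=1−1/(4·9/25)=0.3056>−1
Confirm numerically:
  x=-2.463: |R|=0.72089 <1
  x=-2.243: |R|=0.56818 <1
  x=-2.029: |R|=0.45306 <1
  x=-1.971: |R|=0.42754 <1
  x=-3.067: |R|=1.31934 >1
  x=-3.011: |R|=1.25280 >1
  x=-2.877: |R|=1.10277 >1
Interval (-2.7778, 0).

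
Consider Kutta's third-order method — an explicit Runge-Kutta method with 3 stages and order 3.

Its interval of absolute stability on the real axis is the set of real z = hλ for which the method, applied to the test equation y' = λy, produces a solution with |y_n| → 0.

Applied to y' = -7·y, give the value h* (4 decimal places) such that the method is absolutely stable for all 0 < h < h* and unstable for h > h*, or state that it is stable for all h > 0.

Set f=λy, z=hλ:
  order 3, 3-stage ⇒ R(z)=1+z+z^2/2+z^3/6
  (e.g. R(-0.79)=0.43988, |R|=0.43988)

Find x<0 with |R(x)|<1.
x=-0.79: |R|=0.4399
|R(-2.75)|=1.4349 |R(-1.6)|=0.0027 |R(-1.23)|=0.2163
Bisect:
  x_lo=-3.2008 |R|=2.5438  x_hi=-0.3035 |R|=0.7379
  mid=-1.75216 |R|=0.11367 →hi
  mid=-2.47650 |R|=0.94139 →hi
  mid=-2.83867 |R|=1.62200 →lo
  mid=-2.65758 |R|=1.25452 →lo
  mid=-2.56704 |R|=1.09153 →lo
  mid=-2.52177 |R|=1.01490 →lo
  mid=-2.49913 |R|=0.97776 →hi
  mid=-2.51045 |R|=0.99623 →hi
  mid=-2.51611 |R|=1.00554 →lo
  mid=-2.51328 |R|=1.00088 →lo
  ...
  [-2.51275,-2.51257] ⇒ x*=-2.5127
So |R|<1 on (-2.5127, 0).

(-2.5127,0); λ=-7 ⇒ h* = 0.3590.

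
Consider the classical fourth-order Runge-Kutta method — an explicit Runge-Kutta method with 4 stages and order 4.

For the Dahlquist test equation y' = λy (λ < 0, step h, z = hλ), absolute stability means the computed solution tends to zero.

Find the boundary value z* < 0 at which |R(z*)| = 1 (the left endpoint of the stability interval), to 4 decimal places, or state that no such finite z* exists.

With y'=λy (z=hλ):
  order 4, 4-stage ⇒ R(z)=1+z+z^2/2+z^3/6+z^4/24
  (e.g. R(-0.61)=0.54399, |R|=0.54399)

Boundary: |R(x)|=1, x<0.
x=-0.61: |R|=0.5440
|R(-2.58)|=0.7321 |R(-2.44)|=0.5926 |R(-2.04)|=0.3475
Bisect:
  x_lo=-3.4338 |R|=2.5065  x_hi=-0.2972 |R|=0.7429
  mid=-1.86547 |R|=0.29715 →hi
  mid=-2.64963 |R|=0.81400 →hi
  mid=-3.04171 |R|=1.46061 →lo
  mid=-2.84567 |R|=1.09491 →lo
  mid=-2.74765 |R|=0.94471 →hi
  mid=-2.79666 |R|=1.01727 →lo
  mid=-2.77215 |R|=0.98037 →hi
  mid=-2.78441 |R|=0.99866 →hi
  ...
  [-2.78536,-2.78517] ⇒ x*=-2.7853
Stable set (-2.7853, 0).

left endpoint -2.7853.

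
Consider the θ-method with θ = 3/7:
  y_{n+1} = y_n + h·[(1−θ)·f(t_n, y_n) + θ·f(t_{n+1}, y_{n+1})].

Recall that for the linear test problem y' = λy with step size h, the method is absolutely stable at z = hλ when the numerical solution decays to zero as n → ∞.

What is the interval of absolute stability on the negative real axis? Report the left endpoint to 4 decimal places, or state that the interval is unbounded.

z∈(-14.0000,0).

With y'=λy (z=hλ):
  y_{n+1} = y_n + z·[4/7·y_n + 3/7·y_{n+1}] ⇒ (1 − 3/7z)y_{n+1} = (1 + 4/7z)y_n
  ⇒ R(z) = (1 + 4/7z)/(1 − 3/7z).

Solve |R(x)|<1 on ℝ⁻.
x=-1.66: |R|=0.0301
R=−1: 1+4/7x = −1+3/7x ⇒ -1/7x=2 ⇒ x=2/(-1/7)=-14.0000
Confirm numerically:
  x=-13.973: |R|=0.99945 <1
  x=-13.891: |R|=0.99776 <1
  x=-13.644: |R|=0.99257 <1
  x=-7.865: |R|=0.79948 <1
  x=-14.304: |R|=1.00609 >1
  x=-14.279: |R|=1.00560 >1
So |R|<1 on (-14.0000, 0).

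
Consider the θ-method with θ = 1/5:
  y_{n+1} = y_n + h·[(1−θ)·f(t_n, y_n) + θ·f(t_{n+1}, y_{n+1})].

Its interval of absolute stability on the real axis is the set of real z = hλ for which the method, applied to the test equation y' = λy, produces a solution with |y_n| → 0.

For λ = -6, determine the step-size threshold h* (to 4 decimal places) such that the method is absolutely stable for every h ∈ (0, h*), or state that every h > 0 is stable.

Set f=λy, z=hλ:
  y_{n+1} = y_n + z·[4/5·y_n + 1/5·y_{n+1}] ⇒ (1 − 1/5z)y_{n+1} = (1 + 4/5z)y_n
  R(z) = (1 + 4/5z)/(1 − 1/5z).

Solve |R(x)|<1 on ℝ⁻.
x=-1.28: |R|=0.0191
R=−1: 1+4/5x = −1+1/5x ⇒ -3/5x=2 ⇒ x=2/(-3/5)=-3.3333
Confirm numerically:
  x=-3.077: |R|=0.90479 <1
  x=-2.508: |R|=0.67022 <1
  x=-2.118: |R|=0.48778 <1
  x=-3.923: |R|=1.19825 >1
  x=-3.819: |R|=1.16521 >1
  x=-3.750: |R|=1.14286 >1
So |R|<1 on (-3.3333, 0).

(-3.3333,0); λ=-6 ⇒ h* = (10/3)/6 = 0.5556.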